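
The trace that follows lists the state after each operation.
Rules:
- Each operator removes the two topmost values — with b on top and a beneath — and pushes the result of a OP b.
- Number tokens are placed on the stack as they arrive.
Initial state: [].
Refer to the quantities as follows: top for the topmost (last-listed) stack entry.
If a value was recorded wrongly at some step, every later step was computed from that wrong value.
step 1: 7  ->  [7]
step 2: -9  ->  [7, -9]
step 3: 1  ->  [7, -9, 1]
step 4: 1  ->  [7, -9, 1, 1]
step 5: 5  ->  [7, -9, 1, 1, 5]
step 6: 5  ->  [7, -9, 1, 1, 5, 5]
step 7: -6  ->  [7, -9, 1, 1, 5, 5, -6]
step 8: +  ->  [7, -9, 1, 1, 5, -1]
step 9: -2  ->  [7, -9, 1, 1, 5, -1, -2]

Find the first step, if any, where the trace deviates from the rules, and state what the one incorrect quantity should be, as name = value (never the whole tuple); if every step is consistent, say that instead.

Recomputing the run from the initial state:
step 1: [7]
step 2: [7, -9]
step 3: [7, -9, 1]
step 4: [7, -9, 1, 1]
step 5: [7, -9, 1, 1, 5]
step 6: [7, -9, 1, 1, 5, 5]
step 7: [7, -9, 1, 1, 5, 5, -6]
step 8: [7, -9, 1, 1, 5, -1]
step 9: [7, -9, 1, 1, 5, -1, -2]
This matches the trace at every step.

no error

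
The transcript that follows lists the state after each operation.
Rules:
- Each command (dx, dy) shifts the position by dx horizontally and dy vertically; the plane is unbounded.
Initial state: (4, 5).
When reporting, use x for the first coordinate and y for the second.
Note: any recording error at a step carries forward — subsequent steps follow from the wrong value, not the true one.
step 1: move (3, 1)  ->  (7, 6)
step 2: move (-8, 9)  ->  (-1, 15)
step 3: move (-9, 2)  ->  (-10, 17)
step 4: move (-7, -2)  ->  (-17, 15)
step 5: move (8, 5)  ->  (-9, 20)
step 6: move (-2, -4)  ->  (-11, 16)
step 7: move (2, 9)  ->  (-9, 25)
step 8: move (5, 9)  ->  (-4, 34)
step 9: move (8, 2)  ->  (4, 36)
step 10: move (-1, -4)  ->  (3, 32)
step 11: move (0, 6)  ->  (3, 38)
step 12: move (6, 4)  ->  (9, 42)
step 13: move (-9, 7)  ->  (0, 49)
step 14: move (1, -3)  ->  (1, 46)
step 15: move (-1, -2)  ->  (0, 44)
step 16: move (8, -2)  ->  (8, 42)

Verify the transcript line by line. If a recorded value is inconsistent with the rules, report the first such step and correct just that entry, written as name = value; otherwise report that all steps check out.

Step 1: x = 4 + (3) = 7, y = 5 + (1) = 6 — exactly as logged.
Step 2: x = 7 + (-8) = -1, y = 6 + (9) = 15 — verified.
Step 3: x = -1 + (-9) = -10, y = 15 + (2) = 17 — in agreement.
Step 4: x = -10 + (-7) = -17, y = 17 + (-2) = 15 — confirmed correct.
Step 5: x = -17 + (8) = -9, y = 15 + (5) = 20 — matches.
Step 6: x = -9 + (-2) = -11, y = 20 + (-4) = 16 — consistent with the transcript.
Step 7: x = -11 + (2) = -9, y = 16 + (9) = 25 — verified.
Step 8: x = -9 + (5) = -4, y = 25 + (9) = 34 — confirmed correct.
Step 9: x = -4 + (8) = 4, y = 34 + (2) = 36 — checks out.
Step 10: x = 4 + (-1) = 3, y = 36 + (-4) = 32 — verified.
Step 11: x = 3 + (0) = 3, y = 32 + (6) = 38 — in agreement.
Step 12: x = 3 + (6) = 9, y = 38 + (4) = 42 — exactly as logged.
Step 13: x = 9 + (-9) = 0, y = 42 + (7) = 49 — agrees with the transcript.
Step 14: x = 0 + (1) = 1, y = 49 + (-3) = 46 — exactly as logged.
Step 15: x = 1 + (-1) = 0, y = 46 + (-2) = 44 — agrees with the transcript.
Step 16: x = 0 + (8) = 8, y = 44 + (-2) = 42 — in agreement.
All entries verified; no error found.

no error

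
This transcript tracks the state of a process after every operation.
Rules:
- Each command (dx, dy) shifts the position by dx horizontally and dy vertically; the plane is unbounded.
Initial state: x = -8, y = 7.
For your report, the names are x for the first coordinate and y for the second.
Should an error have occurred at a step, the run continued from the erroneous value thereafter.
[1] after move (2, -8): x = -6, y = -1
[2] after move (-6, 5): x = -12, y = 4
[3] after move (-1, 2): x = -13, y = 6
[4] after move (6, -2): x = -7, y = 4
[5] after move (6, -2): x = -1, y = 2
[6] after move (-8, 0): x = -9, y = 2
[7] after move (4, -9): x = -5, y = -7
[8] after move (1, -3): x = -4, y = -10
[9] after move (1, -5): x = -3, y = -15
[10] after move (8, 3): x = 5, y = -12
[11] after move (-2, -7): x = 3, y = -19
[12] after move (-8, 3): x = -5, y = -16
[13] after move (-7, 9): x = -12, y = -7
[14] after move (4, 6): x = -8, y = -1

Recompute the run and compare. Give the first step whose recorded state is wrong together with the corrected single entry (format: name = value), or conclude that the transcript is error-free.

no error

Step 1: x = -8 + (2) = -6, y = 7 + (-8) = -1 — verified.
Step 2: x = -6 + (-6) = -12, y = -1 + (5) = 4 — exactly as logged.
Step 3: x = -12 + (-1) = -13, y = 4 + (2) = 6 — consistent with the transcript.
Step 4: x = -13 + (6) = -7, y = 6 + (-2) = 4 — consistent with the transcript.
Step 5: x = -7 + (6) = -1, y = 4 + (-2) = 2 — confirmed correct.
Step 6: x = -1 + (-8) = -9, y = 2 + (0) = 2 — verified.
Step 7: x = -9 + (4) = -5, y = 2 + (-9) = -7 — confirmed correct.
Step 8: x = -5 + (1) = -4, y = -7 + (-3) = -10 — in agreement.
Step 9: x = -4 + (1) = -3, y = -10 + (-5) = -15 — verified.
Step 10: x = -3 + (8) = 5, y = -15 + (3) = -12 — agrees with the transcript.
Step 11: x = 5 + (-2) = 3, y = -12 + (-7) = -19 — confirmed correct.
Step 12: x = 3 + (-8) = -5, y = -19 + (3) = -16 — consistent with the transcript.
Step 13: x = -5 + (-7) = -12, y = -16 + (9) = -7 — consistent with the transcript.
Step 14: x = -12 + (4) = -8, y = -7 + (6) = -1 — same as recorded.
The whole run recomputes cleanly — no discrepancies.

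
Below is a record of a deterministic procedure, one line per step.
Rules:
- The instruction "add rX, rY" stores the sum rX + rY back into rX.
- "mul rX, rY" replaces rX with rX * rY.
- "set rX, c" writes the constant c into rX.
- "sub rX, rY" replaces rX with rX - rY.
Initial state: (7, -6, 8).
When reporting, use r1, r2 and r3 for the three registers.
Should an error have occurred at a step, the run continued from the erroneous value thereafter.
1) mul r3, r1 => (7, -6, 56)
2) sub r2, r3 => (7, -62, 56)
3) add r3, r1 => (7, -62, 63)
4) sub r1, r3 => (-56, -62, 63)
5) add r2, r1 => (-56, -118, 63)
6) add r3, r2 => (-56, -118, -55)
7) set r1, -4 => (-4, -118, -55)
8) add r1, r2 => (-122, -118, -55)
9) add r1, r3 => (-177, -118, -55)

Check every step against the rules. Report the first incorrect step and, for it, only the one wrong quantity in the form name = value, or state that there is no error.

no error

step 1: r3 = 8 * 7 = 56 -> same as recorded
step 2: r2 = -6 - 56 = -62 -> checks out
step 3: r3 = 56 + 7 = 63 -> in agreement
step 4: r1 = 7 - 63 = -56 -> exactly as logged
step 5: r2 = -62 + -56 = -118 -> checks out
step 6: r3 = 63 + -118 = -55 -> exactly as logged
step 7: r1 = -4 -> exactly as logged
step 8: r1 = -4 + -118 = -122 -> in agreement
step 9: r1 = -122 + -55 = -177 -> checks out
No step deviates from the rules.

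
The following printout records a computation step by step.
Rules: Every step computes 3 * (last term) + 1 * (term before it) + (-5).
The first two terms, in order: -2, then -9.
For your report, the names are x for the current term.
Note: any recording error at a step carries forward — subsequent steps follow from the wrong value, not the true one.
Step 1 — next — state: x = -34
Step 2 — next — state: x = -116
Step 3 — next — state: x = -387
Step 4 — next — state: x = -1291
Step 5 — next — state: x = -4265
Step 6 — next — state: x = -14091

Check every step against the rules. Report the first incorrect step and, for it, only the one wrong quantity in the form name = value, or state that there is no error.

step 1: x = 3*(-9) + (1)*(-2) + (-5) = -34 -> matches
step 2: x = 3*(-34) + (1)*(-9) + (-5) = -116 -> in agreement
step 3: x = 3*(-116) + (1)*(-34) + (-5) = -387 -> in agreement
step 4: x = 3*(-387) + (1)*(-116) + (-5) = -1282 -> the recorded entry deviates here
So the first discrepancy is step 4, where the right value is x = -1282.

step 4, x = -1282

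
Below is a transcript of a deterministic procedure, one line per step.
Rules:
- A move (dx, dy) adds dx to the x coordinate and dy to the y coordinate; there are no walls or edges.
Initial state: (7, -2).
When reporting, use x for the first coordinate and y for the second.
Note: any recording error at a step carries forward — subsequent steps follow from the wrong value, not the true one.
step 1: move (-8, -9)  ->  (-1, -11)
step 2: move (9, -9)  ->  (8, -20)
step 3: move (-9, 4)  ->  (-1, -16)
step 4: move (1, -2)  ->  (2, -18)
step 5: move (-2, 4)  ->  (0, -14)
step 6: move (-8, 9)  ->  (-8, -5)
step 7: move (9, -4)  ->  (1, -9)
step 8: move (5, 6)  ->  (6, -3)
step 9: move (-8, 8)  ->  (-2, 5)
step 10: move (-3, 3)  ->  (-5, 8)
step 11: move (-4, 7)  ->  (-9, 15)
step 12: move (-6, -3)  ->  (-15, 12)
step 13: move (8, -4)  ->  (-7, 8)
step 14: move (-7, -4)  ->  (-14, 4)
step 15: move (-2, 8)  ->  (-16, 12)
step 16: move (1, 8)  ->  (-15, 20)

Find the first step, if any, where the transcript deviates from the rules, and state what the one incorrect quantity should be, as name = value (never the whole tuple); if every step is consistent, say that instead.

step 4, x = 0

Recomputing the run from the initial state:
step 1: x = -1, y = -11
step 2: x = 8, y = -20
step 3: x = -1, y = -16
step 4: x = 0, y = -18
step 5: x = -2, y = -14
step 6: x = -10, y = -5
step 7: x = -1, y = -9
step 8: x = 4, y = -3
step 9: x = -4, y = 5
step 10: x = -7, y = 8
step 11: x = -11, y = 15
step 12: x = -17, y = 12
step 13: x = -9, y = 8
step 14: x = -16, y = 4
step 15: x = -18, y = 12
step 16: x = -17, y = 20
The first disagreement with the transcript is at step 4, where the value should be x = 0.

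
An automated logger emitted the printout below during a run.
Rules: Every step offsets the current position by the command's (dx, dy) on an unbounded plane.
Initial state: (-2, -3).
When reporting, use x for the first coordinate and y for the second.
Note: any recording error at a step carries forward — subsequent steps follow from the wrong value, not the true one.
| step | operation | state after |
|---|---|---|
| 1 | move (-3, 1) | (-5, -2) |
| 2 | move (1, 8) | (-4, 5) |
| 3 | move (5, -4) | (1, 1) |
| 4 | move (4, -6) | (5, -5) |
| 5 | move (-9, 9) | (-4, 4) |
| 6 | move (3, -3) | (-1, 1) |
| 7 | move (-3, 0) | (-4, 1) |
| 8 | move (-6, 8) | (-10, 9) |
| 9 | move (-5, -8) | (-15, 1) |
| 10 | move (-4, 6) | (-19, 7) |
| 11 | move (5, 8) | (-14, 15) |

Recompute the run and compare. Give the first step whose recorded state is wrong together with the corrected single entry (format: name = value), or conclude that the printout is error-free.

step 2, y = 6

step 1: x = -2 + (-3) = -5, y = -3 + (1) = -2 -> verified
step 2: x = -5 + (1) = -4, y = -2 + (8) = 6 -> this is not what the printout shows
So the first discrepancy is step 2, where the right value is y = 6.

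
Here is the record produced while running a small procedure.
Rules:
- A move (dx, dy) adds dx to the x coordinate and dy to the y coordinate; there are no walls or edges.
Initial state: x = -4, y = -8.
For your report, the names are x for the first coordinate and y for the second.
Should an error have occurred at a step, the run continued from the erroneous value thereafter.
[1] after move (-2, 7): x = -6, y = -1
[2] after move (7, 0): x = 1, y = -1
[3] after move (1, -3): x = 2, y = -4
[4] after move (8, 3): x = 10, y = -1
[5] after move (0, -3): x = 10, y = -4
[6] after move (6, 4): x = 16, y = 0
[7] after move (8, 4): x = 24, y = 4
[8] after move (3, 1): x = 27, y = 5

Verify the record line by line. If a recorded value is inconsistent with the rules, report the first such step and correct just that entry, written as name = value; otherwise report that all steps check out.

no error

1. x = -4 + (-2) = -6, y = -8 + (7) = -1 (agrees with the record)
2. x = -6 + (7) = 1, y = -1 + (0) = -1 (in agreement)
3. x = 1 + (1) = 2, y = -1 + (-3) = -4 (agrees with the record)
4. x = 2 + (8) = 10, y = -4 + (3) = -1 (verified)
5. x = 10 + (0) = 10, y = -1 + (-3) = -4 (matches)
6. x = 10 + (6) = 16, y = -4 + (4) = 0 (confirmed correct)
7. x = 16 + (8) = 24, y = 0 + (4) = 4 (consistent with the record)
8. x = 24 + (3) = 27, y = 4 + (1) = 5 (agrees with the record)
The recomputation confirms every line.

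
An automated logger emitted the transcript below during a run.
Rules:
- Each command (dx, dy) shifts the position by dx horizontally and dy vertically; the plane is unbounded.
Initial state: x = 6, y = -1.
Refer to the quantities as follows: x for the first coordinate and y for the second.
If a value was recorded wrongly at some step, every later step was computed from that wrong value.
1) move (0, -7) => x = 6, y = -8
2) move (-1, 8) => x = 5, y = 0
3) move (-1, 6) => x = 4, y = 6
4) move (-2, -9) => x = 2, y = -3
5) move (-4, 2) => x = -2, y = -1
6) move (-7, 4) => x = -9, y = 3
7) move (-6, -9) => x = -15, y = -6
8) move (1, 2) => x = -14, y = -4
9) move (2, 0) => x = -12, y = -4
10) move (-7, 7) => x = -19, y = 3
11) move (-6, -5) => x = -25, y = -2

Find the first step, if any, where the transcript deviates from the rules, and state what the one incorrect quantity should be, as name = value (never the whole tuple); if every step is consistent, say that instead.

no error

step 1: x = 6 + (0) = 6, y = -1 + (-7) = -8 -> same as recorded
step 2: x = 6 + (-1) = 5, y = -8 + (8) = 0 -> same as recorded
step 3: x = 5 + (-1) = 4, y = 0 + (6) = 6 -> exactly as logged
step 4: x = 4 + (-2) = 2, y = 6 + (-9) = -3 -> exactly as logged
step 5: x = 2 + (-4) = -2, y = -3 + (2) = -1 -> confirmed correct
step 6: x = -2 + (-7) = -9, y = -1 + (4) = 3 -> matches
step 7: x = -9 + (-6) = -15, y = 3 + (-9) = -6 -> consistent with the transcript
step 8: x = -15 + (1) = -14, y = -6 + (2) = -4 -> exactly as logged
step 9: x = -14 + (2) = -12, y = -4 + (0) = -4 -> in agreement
step 10: x = -12 + (-7) = -19, y = -4 + (7) = 3 -> agrees with the transcript
step 11: x = -19 + (-6) = -25, y = 3 + (-5) = -2 -> verified
The recomputation confirms every line.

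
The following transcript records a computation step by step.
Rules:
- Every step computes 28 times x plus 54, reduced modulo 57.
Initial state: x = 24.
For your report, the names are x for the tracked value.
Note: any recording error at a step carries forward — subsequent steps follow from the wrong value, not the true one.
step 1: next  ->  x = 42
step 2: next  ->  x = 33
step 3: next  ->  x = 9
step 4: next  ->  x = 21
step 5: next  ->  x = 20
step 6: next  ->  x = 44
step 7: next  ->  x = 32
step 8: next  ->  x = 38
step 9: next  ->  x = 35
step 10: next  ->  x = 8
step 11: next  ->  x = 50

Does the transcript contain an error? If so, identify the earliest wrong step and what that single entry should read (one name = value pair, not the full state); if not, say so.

step 5, x = 15

Recomputing the run from the initial state:
step 1: x = 42
step 2: x = 33
step 3: x = 9
step 4: x = 21
step 5: x = 15
step 6: x = 18
step 7: x = 45
step 8: x = 3
step 9: x = 24
step 10: x = 42
step 11: x = 33
The first disagreement with the transcript is at step 5, where the value should be x = 15.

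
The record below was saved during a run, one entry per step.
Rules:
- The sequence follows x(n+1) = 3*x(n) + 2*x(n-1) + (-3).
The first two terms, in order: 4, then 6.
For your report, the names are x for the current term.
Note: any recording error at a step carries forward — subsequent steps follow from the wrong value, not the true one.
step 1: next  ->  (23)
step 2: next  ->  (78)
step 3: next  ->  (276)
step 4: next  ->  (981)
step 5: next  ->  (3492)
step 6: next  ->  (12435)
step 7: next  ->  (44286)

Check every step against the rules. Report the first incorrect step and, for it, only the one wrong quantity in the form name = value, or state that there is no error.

step 3, x = 277

step 1: x = 3*(6) + (2)*(4) + (-3) = 23 -> exactly as logged
step 2: x = 3*(23) + (2)*(6) + (-3) = 78 -> consistent with the record
step 3: x = 3*(78) + (2)*(23) + (-3) = 277 -> the record disagrees here
Conclusion: step 3 carries the first error; the entry should be x = 277.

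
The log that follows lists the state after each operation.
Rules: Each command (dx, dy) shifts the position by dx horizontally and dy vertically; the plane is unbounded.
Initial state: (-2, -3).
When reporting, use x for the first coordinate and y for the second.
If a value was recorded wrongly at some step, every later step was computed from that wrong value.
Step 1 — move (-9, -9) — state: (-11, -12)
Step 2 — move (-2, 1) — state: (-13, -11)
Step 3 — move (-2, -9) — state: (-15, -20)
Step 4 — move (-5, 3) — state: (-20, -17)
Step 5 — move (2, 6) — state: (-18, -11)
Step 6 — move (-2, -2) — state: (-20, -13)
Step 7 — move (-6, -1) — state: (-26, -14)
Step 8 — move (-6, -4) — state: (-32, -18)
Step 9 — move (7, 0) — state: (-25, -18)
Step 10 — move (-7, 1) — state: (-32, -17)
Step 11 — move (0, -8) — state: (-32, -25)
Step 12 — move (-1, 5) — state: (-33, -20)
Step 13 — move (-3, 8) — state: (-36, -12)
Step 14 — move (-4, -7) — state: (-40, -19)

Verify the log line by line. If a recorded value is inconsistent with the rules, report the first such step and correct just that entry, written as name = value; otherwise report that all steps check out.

1. x = -2 + (-9) = -11, y = -3 + (-9) = -12 (same as recorded)
2. x = -11 + (-2) = -13, y = -12 + (1) = -11 (confirmed correct)
3. x = -13 + (-2) = -15, y = -11 + (-9) = -20 (agrees with the log)
4. x = -15 + (-5) = -20, y = -20 + (3) = -17 (matches)
5. x = -20 + (2) = -18, y = -17 + (6) = -11 (agrees with the log)
6. x = -18 + (-2) = -20, y = -11 + (-2) = -13 (agrees with the log)
7. x = -20 + (-6) = -26, y = -13 + (-1) = -14 (consistent with the log)
8. x = -26 + (-6) = -32, y = -14 + (-4) = -18 (matches)
9. x = -32 + (7) = -25, y = -18 + (0) = -18 (matches)
10. x = -25 + (-7) = -32, y = -18 + (1) = -17 (exactly as logged)
11. x = -32 + (0) = -32, y = -17 + (-8) = -25 (exactly as logged)
12. x = -32 + (-1) = -33, y = -25 + (5) = -20 (confirmed correct)
13. x = -33 + (-3) = -36, y = -20 + (8) = -12 (matches)
14. x = -36 + (-4) = -40, y = -12 + (-7) = -19 (matches)
Nothing is out of place; the run is error-free.

no error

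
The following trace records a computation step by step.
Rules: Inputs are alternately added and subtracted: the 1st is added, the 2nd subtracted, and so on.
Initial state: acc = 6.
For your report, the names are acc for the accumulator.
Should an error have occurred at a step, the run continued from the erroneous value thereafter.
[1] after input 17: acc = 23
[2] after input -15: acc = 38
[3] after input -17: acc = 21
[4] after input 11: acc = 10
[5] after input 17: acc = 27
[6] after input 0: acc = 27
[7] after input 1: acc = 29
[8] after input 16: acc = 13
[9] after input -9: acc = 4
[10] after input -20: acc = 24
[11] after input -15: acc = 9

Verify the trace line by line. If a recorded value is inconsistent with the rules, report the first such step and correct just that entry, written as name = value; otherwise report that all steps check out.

step 7, acc = 28

Recomputing the run from the initial state:
step 1: acc = 23
step 2: acc = 38
step 3: acc = 21
step 4: acc = 10
step 5: acc = 27
step 6: acc = 27
step 7: acc = 28
step 8: acc = 12
step 9: acc = 3
step 10: acc = 23
step 11: acc = 8
The first disagreement with the trace is at step 7, where the value should be acc = 28.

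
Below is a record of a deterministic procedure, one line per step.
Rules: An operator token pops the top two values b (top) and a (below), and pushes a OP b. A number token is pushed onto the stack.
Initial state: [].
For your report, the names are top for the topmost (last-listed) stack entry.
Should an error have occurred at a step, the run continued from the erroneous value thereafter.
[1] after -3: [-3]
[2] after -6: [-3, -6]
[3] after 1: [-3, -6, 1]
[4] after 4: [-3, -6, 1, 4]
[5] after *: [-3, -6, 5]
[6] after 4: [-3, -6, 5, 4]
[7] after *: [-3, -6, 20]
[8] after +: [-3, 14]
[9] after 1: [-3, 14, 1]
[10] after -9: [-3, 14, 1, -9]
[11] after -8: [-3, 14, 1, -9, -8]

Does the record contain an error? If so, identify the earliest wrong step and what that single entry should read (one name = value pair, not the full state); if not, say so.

step 5, top = 4

Step 1: push -3: top = -3 — matches.
Step 2: push -6: top = -6 — no discrepancy.
Step 3: push 1: top = 1 — no discrepancy.
Step 4: push 4: top = 4 — verified.
Step 5: 1 * 4 = 4 — the entry is off here.
Step 5 is the first one off; corrected, top = 4.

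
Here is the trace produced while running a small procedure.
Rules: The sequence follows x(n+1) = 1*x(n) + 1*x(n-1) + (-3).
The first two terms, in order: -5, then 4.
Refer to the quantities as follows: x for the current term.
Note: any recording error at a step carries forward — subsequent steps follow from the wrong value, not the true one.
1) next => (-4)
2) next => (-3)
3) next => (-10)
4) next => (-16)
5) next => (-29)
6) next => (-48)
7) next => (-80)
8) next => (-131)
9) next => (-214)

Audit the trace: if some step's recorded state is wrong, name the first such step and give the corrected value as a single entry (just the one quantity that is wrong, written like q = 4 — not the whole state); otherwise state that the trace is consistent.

no error

Recomputing the run from the initial state:
step 1: x = -4
step 2: x = -3
step 3: x = -10
step 4: x = -16
step 5: x = -29
step 6: x = -48
step 7: x = -80
step 8: x = -131
step 9: x = -214
This matches the trace at every step.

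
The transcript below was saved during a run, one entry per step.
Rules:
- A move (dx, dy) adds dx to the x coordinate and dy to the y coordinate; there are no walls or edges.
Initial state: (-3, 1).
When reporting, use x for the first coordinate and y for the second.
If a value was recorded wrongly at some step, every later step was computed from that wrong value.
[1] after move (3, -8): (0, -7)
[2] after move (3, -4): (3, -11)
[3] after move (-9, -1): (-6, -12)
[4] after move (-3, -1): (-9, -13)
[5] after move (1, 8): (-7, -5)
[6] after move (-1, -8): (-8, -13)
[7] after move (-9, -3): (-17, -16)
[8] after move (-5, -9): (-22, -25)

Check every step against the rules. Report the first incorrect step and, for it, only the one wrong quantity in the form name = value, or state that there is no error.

step 1: x = -3 + (3) = 0, y = 1 + (-8) = -7 -> matches
step 2: x = 0 + (3) = 3, y = -7 + (-4) = -11 -> consistent with the transcript
step 3: x = 3 + (-9) = -6, y = -11 + (-1) = -12 -> verified
step 4: x = -6 + (-3) = -9, y = -12 + (-1) = -13 -> consistent with the transcript
step 5: x = -9 + (1) = -8, y = -13 + (8) = -5 -> the transcript disagrees here
First deviation found at step 5; the corrected entry is x = -8.

step 5, x = -8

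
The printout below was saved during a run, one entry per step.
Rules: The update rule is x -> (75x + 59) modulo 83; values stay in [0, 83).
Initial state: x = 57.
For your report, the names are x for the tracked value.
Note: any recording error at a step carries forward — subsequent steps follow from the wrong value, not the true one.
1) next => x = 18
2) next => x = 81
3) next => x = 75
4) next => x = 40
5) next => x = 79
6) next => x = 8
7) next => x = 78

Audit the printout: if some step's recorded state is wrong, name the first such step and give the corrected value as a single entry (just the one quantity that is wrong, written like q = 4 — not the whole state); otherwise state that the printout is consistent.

Recomputing the run from the initial state:
step 1: x = 18
step 2: x = 81
step 3: x = 75
step 4: x = 40
step 5: x = 71
step 6: x = 72
step 7: x = 64
The first disagreement with the printout is at step 5, where the value should be x = 71.

step 5, x = 71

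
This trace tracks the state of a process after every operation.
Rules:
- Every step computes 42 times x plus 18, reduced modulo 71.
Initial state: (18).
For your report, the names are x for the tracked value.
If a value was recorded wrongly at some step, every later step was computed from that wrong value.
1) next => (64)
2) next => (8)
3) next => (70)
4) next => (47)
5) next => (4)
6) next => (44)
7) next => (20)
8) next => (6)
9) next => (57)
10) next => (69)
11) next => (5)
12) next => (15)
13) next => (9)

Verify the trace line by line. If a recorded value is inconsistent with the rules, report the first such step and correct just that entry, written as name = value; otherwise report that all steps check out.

no error

step 1: x = (42*18 + 18) mod 71 = 64 -> checks out
step 2: x = (42*64 + 18) mod 71 = 8 -> matches
step 3: x = (42*8 + 18) mod 71 = 70 -> checks out
step 4: x = (42*70 + 18) mod 71 = 47 -> checks out
step 5: x = (42*47 + 18) mod 71 = 4 -> matches
step 6: x = (42*4 + 18) mod 71 = 44 -> checks out
step 7: x = (42*44 + 18) mod 71 = 20 -> confirmed correct
step 8: x = (42*20 + 18) mod 71 = 6 -> consistent with the trace
step 9: x = (42*6 + 18) mod 71 = 57 -> same as recorded
step 10: x = (42*57 + 18) mod 71 = 69 -> confirmed correct
step 11: x = (42*69 + 18) mod 71 = 5 -> exactly as logged
step 12: x = (42*5 + 18) mod 71 = 15 -> matches
step 13: x = (42*15 + 18) mod 71 = 9 -> exactly as logged
Each recorded entry agrees with the recomputation.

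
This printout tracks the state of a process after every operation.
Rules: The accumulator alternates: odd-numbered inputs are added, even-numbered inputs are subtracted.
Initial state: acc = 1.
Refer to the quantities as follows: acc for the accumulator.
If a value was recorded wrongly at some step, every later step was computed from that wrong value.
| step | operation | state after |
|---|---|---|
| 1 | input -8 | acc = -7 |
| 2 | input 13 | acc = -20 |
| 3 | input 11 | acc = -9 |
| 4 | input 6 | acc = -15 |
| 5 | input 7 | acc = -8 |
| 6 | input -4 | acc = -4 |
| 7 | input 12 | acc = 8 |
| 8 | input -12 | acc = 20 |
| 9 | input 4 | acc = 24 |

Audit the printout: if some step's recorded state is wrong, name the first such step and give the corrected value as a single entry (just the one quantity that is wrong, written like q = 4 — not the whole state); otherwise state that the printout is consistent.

Recomputing the run from the initial state:
step 1: acc = -7
step 2: acc = -20
step 3: acc = -9
step 4: acc = -15
step 5: acc = -8
step 6: acc = -4
step 7: acc = 8
step 8: acc = 20
step 9: acc = 24
This matches the printout at every step.

no error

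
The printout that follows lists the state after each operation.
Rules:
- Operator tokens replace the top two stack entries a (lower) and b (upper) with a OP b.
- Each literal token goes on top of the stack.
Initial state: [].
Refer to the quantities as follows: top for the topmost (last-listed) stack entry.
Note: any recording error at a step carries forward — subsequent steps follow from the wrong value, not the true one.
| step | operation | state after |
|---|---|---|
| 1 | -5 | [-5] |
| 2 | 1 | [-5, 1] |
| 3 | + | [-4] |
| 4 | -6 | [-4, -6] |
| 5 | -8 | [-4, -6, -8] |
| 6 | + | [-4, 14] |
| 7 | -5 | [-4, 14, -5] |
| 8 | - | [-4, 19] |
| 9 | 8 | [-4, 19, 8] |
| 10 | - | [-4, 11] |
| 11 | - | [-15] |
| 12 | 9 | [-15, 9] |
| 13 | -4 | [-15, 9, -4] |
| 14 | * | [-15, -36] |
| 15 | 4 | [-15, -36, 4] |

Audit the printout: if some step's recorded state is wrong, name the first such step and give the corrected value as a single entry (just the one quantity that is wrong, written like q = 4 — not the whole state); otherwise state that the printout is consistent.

1. push -5: top = -5 (consistent with the printout)
2. push 1: top = 1 (same as recorded)
3. -5 + 1 = -4 (exactly as logged)
4. push -6: top = -6 (consistent with the printout)
5. push -8: top = -8 (agrees with the printout)
6. -6 + -8 = -14 (not what was recorded)
That makes step 6 the first incorrect line — top = -14 is what it should show.

step 6, top = -14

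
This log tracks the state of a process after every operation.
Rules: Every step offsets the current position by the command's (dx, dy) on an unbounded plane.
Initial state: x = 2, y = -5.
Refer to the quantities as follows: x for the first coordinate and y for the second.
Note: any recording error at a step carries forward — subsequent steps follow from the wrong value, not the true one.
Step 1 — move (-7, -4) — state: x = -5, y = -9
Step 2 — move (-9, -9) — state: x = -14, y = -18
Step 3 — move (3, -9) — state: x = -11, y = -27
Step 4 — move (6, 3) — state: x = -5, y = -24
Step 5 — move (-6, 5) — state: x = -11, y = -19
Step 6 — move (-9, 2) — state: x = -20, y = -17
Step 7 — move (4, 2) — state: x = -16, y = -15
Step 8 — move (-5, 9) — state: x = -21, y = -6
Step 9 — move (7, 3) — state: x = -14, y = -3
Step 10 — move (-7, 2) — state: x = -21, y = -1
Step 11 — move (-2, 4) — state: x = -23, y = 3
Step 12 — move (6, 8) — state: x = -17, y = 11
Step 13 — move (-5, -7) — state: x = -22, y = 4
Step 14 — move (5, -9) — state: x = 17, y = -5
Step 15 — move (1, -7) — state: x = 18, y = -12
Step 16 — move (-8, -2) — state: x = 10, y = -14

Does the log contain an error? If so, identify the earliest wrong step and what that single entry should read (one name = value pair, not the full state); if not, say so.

Recomputing the run from the initial state:
step 1: x = -5, y = -9
step 2: x = -14, y = -18
step 3: x = -11, y = -27
step 4: x = -5, y = -24
step 5: x = -11, y = -19
step 6: x = -20, y = -17
step 7: x = -16, y = -15
step 8: x = -21, y = -6
step 9: x = -14, y = -3
step 10: x = -21, y = -1
step 11: x = -23, y = 3
step 12: x = -17, y = 11
step 13: x = -22, y = 4
step 14: x = -17, y = -5
step 15: x = -16, y = -12
step 16: x = -24, y = -14
The first disagreement with the log is at step 14, where the value should be x = -17.

step 14, x = -17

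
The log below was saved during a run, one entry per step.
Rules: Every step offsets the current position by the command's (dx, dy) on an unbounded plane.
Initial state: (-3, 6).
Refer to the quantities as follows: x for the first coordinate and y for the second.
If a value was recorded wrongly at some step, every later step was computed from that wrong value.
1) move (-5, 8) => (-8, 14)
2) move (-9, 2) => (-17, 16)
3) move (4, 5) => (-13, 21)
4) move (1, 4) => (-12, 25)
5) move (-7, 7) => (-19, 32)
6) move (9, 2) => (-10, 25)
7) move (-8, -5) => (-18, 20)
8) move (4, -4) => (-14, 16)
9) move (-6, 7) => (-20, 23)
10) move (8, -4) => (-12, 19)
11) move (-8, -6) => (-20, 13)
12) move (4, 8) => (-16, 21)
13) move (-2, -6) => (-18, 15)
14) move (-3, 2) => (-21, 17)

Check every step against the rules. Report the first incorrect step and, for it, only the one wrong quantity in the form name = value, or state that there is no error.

step 6, y = 34

Recomputing the run from the initial state:
step 1: x = -8, y = 14
step 2: x = -17, y = 16
step 3: x = -13, y = 21
step 4: x = -12, y = 25
step 5: x = -19, y = 32
step 6: x = -10, y = 34
step 7: x = -18, y = 29
step 8: x = -14, y = 25
step 9: x = -20, y = 32
step 10: x = -12, y = 28
step 11: x = -20, y = 22
step 12: x = -16, y = 30
step 13: x = -18, y = 24
step 14: x = -21, y = 26
The first disagreement with the log is at step 6, where the value should be y = 34.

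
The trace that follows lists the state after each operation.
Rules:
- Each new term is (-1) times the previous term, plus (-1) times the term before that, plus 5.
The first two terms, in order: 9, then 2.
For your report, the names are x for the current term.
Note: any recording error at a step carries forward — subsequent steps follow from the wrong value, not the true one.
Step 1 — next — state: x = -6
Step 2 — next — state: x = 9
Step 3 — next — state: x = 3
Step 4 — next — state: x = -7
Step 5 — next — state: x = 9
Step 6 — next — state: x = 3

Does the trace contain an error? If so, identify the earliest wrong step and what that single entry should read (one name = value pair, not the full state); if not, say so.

Recomputing the run from the initial state:
step 1: x = -6
step 2: x = 9
step 3: x = 2
step 4: x = -6
step 5: x = 9
step 6: x = 2
The first disagreement with the trace is at step 3, where the value should be x = 2.

step 3, x = 2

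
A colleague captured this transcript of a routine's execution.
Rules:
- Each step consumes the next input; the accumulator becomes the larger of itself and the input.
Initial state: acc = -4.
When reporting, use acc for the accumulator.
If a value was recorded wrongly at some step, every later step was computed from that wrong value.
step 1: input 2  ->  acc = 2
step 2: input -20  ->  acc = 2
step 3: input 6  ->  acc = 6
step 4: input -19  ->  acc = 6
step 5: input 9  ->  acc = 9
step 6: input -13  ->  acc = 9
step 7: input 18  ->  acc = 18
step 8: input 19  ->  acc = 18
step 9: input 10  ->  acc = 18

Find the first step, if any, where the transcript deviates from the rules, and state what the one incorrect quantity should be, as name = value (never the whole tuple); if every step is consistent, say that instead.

Step 1: acc = max(-4, 2) = 2 — in agreement.
Step 2: acc = max(2, -20) = 2 — verified.
Step 3: acc = max(2, 6) = 6 — same as recorded.
Step 4: acc = max(6, -19) = 6 — checks out.
Step 5: acc = max(6, 9) = 9 — same as recorded.
Step 6: acc = max(9, -13) = 9 — consistent with the transcript.
Step 7: acc = max(9, 18) = 18 — same as recorded.
Step 8: acc = max(18, 19) = 19 — the entry is off here.
So the first discrepancy is step 8, where the right value is acc = 19.

step 8, acc = 19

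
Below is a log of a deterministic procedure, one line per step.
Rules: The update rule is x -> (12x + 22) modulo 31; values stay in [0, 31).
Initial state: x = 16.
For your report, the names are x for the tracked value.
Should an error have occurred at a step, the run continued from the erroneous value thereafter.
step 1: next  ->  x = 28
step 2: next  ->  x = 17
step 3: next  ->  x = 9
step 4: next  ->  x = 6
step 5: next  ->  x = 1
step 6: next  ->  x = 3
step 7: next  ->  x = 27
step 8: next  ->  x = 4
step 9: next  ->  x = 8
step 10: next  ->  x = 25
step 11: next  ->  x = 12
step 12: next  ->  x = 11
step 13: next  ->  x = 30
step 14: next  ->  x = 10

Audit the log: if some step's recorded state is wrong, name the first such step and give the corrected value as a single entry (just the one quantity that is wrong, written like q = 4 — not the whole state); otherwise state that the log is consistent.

step 8, x = 5

step 1: x = (12*16 + 22) mod 31 = 28 -> agrees with the log
step 2: x = (12*28 + 22) mod 31 = 17 -> consistent with the log
step 3: x = (12*17 + 22) mod 31 = 9 -> confirmed correct
step 4: x = (12*9 + 22) mod 31 = 6 -> no discrepancy
step 5: x = (12*6 + 22) mod 31 = 1 -> agrees with the log
step 6: x = (12*1 + 22) mod 31 = 3 -> same as recorded
step 7: x = (12*3 + 22) mod 31 = 27 -> in agreement
step 8: x = (12*27 + 22) mod 31 = 5 -> the log has a different value
The audit stops at step 8: the recorded entry is wrong and should be x = 5.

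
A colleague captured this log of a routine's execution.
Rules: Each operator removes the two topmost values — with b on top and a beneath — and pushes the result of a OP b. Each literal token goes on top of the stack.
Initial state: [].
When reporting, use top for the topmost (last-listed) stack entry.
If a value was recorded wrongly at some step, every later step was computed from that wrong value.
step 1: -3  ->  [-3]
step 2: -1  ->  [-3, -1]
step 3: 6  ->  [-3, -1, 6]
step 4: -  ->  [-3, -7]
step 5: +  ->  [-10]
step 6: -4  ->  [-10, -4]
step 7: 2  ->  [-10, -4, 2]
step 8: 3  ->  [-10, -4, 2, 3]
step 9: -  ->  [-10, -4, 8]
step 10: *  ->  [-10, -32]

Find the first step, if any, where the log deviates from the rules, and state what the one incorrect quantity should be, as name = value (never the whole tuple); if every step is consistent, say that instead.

step 9, top = -1

Recomputing the run from the initial state:
step 1: [-3]
step 2: [-3, -1]
step 3: [-3, -1, 6]
step 4: [-3, -7]
step 5: [-10]
step 6: [-10, -4]
step 7: [-10, -4, 2]
step 8: [-10, -4, 2, 3]
step 9: [-10, -4, -1]
step 10: [-10, 4]
The first disagreement with the log is at step 9, where the value should be top = -1.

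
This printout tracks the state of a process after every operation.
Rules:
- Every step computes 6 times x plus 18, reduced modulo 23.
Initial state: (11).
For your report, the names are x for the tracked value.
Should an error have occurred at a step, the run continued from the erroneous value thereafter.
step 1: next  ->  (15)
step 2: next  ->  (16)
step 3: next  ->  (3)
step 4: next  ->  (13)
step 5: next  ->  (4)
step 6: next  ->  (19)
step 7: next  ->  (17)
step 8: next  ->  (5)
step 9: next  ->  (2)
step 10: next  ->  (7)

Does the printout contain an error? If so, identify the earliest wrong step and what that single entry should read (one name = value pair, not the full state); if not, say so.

1. x = (6*11 + 18) mod 23 = 15 (checks out)
2. x = (6*15 + 18) mod 23 = 16 (no discrepancy)
3. x = (6*16 + 18) mod 23 = 22 (the recorded entry deviates here)
So the first discrepancy is step 3, where the right value is x = 22.

step 3, x = 22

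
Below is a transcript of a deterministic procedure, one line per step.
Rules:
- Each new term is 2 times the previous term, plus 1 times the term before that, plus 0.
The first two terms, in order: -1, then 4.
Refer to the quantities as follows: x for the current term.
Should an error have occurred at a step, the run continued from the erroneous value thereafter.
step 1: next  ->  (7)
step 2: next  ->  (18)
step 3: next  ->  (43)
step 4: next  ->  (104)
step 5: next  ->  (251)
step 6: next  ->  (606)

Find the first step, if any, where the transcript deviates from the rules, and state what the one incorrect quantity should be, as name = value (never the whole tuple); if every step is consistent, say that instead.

Recomputing the run from the initial state:
step 1: x = 7
step 2: x = 18
step 3: x = 43
step 4: x = 104
step 5: x = 251
step 6: x = 606
This matches the transcript at every step.

no error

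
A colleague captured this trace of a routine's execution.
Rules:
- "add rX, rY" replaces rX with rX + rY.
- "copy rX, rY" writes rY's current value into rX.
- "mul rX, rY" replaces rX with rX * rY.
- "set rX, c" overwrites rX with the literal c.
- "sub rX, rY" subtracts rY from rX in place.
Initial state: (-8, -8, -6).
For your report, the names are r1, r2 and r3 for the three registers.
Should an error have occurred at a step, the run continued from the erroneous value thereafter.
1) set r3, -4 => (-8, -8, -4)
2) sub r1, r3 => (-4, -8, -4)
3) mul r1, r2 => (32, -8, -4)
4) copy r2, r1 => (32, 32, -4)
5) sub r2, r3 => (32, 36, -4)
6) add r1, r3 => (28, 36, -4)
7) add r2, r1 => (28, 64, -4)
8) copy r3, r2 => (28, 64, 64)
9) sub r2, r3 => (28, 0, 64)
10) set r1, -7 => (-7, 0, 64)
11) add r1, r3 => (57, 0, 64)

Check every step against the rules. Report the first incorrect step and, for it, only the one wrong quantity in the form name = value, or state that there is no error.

no error

Step 1: r3 = -4 — agrees with the trace.
Step 2: r1 = -8 - -4 = -4 — confirmed correct.
Step 3: r1 = -4 * -8 = 32 — no discrepancy.
Step 4: r2 = 32 — exactly as logged.
Step 5: r2 = 32 - -4 = 36 — confirmed correct.
Step 6: r1 = 32 + -4 = 28 — verified.
Step 7: r2 = 36 + 28 = 64 — same as recorded.
Step 8: r3 = 64 — consistent with the trace.
Step 9: r2 = 64 - 64 = 0 — verified.
Step 10: r1 = -7 — exactly as logged.
Step 11: r1 = -7 + 64 = 57 — confirmed correct.
The whole run recomputes cleanly — no discrepancies.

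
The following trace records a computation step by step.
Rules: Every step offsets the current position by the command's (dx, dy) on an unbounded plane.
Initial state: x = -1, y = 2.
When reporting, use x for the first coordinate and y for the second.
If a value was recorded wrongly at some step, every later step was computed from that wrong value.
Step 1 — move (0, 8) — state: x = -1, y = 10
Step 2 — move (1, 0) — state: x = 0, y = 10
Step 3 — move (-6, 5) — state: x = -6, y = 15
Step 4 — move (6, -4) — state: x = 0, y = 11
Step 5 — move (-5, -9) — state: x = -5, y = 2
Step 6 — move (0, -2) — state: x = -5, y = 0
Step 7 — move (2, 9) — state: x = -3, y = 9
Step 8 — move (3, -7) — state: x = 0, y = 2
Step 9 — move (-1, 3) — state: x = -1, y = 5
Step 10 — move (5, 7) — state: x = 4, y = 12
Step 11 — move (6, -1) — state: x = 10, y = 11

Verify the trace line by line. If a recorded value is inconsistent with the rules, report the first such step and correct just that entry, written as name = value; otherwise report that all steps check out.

no error

1. x = -1 + (0) = -1, y = 2 + (8) = 10 (no discrepancy)
2. x = -1 + (1) = 0, y = 10 + (0) = 10 (confirmed correct)
3. x = 0 + (-6) = -6, y = 10 + (5) = 15 (checks out)
4. x = -6 + (6) = 0, y = 15 + (-4) = 11 (exactly as logged)
5. x = 0 + (-5) = -5, y = 11 + (-9) = 2 (confirmed correct)
6. x = -5 + (0) = -5, y = 2 + (-2) = 0 (exactly as logged)
7. x = -5 + (2) = -3, y = 0 + (9) = 9 (checks out)
8. x = -3 + (3) = 0, y = 9 + (-7) = 2 (in agreement)
9. x = 0 + (-1) = -1, y = 2 + (3) = 5 (confirmed correct)
10. x = -1 + (5) = 4, y = 5 + (7) = 12 (no discrepancy)
11. x = 4 + (6) = 10, y = 12 + (-1) = 11 (agrees with the trace)
All steps check out; nothing to correct.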